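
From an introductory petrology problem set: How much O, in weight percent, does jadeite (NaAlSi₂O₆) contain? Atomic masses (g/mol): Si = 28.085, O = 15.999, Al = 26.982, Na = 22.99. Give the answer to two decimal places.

47.49 weight percent

M(NaAlSi₂O₆) = 202.136 g/mol.
O contributes 6 × 15.999 = 95.994 g per mole.
95.994/202.136 = 0.4749 → 47.49%.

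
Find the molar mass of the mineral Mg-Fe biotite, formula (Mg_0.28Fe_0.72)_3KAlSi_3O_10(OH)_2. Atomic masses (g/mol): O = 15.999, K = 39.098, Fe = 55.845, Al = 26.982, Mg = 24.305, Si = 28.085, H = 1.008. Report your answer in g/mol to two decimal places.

485.38 g/mol

Mg: 0.84 × 24.305 = 20.4162
Fe: 2.16 × 55.845 = 120.6252
K: 1 × 39.098 = 39.0980
Al: 1 × 26.982 = 26.9820
Si: 3 × 28.085 = 84.2550
O: 12 × 15.999 = 191.9880
H: 2 × 1.008 = 2.0160
Summing the contributions gives the formula mass.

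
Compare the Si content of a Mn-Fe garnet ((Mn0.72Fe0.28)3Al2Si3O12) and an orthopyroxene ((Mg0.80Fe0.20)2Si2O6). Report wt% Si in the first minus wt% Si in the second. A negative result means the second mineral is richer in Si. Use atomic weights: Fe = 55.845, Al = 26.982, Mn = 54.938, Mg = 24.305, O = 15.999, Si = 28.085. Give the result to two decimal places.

-9.33 percentage points

Si in (Mn0.72Fe0.28)3Al2Si3O12: molar mass 495.783 g/mol; 3×28.085 = 84.255 g → 16.99 wt%.
Si in (Mg0.80Fe0.20)2Si2O6: molar mass 213.390 g/mol; 2×28.085 = 56.170 g → 26.32 wt%.
Difference = 16.99 − 26.32 = -9.33 percentage points.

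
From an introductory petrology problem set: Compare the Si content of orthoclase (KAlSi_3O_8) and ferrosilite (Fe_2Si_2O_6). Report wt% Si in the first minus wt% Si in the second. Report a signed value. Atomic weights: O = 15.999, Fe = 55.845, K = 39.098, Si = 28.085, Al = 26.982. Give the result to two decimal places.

8.98 percentage points

Si in KAlSi_3O_8: molar mass 278.327 g/mol; 3×28.085 = 84.255 g → 30.27 wt%.
Si in Fe_2Si_2O_6: molar mass 263.854 g/mol; 2×28.085 = 56.170 g → 21.29 wt%.
Difference = 30.27 − 21.29 = 8.98 percentage points.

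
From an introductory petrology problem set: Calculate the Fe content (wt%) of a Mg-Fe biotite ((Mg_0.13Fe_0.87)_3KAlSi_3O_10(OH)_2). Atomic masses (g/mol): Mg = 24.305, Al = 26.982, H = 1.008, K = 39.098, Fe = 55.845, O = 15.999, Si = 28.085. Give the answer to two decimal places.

29.18 wt%

Molar mass of (Mg_0.13Fe_0.87)_3KAlSi_3O_10(OH)_2: 0.39×24.305 + 2.61×55.845 + 1×39.098 + 1×26.982 + 3×28.085 + 12×15.999 + 2×1.008 = 499.573 g/mol.
Mass of Fe per formula unit: 2.61 × 55.845 = 145.755 g.
Weight fraction Fe = 145.755 / 499.573 = 0.2918.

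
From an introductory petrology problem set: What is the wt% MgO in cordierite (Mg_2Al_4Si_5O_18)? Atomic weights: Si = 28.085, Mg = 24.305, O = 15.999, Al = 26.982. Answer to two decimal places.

13.78 wt%

M(Mg_2Al_4Si_5O_18) = 584.945 g/mol; M(MgO) = 40.304 g/mol.
Moles MgO per formula unit = 2 Mg ÷ 1 = 2.0000.
MgO fraction = (2.0000 × 40.304) / 584.945 = 80.608/584.945 = 0.1378.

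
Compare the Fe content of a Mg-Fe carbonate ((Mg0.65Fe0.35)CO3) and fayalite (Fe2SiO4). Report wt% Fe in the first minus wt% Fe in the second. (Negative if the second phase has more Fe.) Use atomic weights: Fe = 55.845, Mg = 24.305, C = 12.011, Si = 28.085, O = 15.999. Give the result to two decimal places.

-34.31 percentage points

M((Mg0.65Fe0.35)CO3) = 95.352 g/mol, so wt% Fe = 19.546/95.352 × 100 = 20.50%.
M(Fe2SiO4) = 203.771 g/mol, so wt% Fe = 111.690/203.771 × 100 = 54.81%.
20.50 − 54.81 = -34.31 pp.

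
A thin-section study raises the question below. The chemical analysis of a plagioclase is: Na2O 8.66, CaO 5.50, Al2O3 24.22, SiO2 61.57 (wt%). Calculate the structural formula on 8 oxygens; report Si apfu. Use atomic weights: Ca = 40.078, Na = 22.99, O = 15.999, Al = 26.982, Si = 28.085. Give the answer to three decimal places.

2.733 Si apfu

Na2O (M=61.979): mol = 0.13972; Na = 0.27944, O = 0.13972.
CaO (M=56.077): mol = 0.09808; Ca = 0.09808, O = 0.09808.
Al2O3 (M=101.961): mol = 0.23754; Al = 0.47508, O = 0.71262.
SiO2 (M=60.083): mol = 1.02475; Si = 1.02475, O = 2.04950.
ΣO = 2.99992; factor = 8/ΣO = 2.66674.
Si apfu = 1.02475 × 2.66674 = 2.733.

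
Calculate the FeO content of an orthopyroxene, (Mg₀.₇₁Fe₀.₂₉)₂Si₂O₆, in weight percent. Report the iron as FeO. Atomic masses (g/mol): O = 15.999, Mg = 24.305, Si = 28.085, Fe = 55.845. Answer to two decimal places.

Molar mass of (Mg₀.₇₁Fe₀.₂₉)₂Si₂O₆ = 1.42·24.305 + 0.58·55.845 + 2·28.085 + 6·15.999 = 219.067 g/mol.
Each formula unit contains 0.58 Fe, equivalent to 0.58/1 = 0.5800 mol FeO.
M(FeO) = 1×55.845 + 1×15.999 = 71.844 g/mol.
Mass of FeO per formula unit = 0.5800 × 71.844 = 41.670 g.
FeO wt% = 41.670 / 219.067 × 100 = 19.02%.

19.02 wt%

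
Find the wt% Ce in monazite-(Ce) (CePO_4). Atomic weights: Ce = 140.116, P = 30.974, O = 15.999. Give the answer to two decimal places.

59.60 wt%

Formula mass = 1×140.116 + 1×30.974 + 4×15.999 = 235.086 g/mol, of which 140.116 g is Ce.
So Ce makes up 140.116/235.086 = 0.5960 of the mass, i.e. 59.60%.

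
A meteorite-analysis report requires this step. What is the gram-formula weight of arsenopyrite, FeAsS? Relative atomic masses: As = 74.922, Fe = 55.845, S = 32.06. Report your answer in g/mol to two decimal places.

162.83 g/mol

M = 1·55.845 + 1·74.922 + 1·32.06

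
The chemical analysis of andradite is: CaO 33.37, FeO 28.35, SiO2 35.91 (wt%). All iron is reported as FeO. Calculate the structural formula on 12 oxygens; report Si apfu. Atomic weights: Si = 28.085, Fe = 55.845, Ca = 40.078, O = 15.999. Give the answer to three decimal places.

33.37 wt% CaO ÷ 56.077 g/mol = 0.59507 mol, giving 0.59507 Ca and 0.59507 O.
28.35 wt% FeO ÷ 71.844 g/mol = 0.39460 mol, giving 0.39460 Fe and 0.39460 O.
35.91 wt% SiO2 ÷ 60.083 g/mol = 0.59767 mol, giving 0.59767 Si and 1.19534 O.
Oxygen sums to 2.18501; scaling by 12/2.18501 = 5.49197 puts the formula on 12 O.
Si: 0.59767 × 5.49197 = 3.282 atoms per formula unit.

3.282 Si apfu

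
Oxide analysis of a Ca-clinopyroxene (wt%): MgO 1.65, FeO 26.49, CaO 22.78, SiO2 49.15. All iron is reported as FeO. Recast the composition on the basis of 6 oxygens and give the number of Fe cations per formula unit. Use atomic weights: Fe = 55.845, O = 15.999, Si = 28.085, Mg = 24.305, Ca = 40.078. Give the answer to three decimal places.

MgO (M=40.304): mol = 0.04094; Mg = 0.04094, O = 0.04094.
FeO (M=71.844): mol = 0.36872; Fe = 0.36872, O = 0.36872.
CaO (M=56.077): mol = 0.40623; Ca = 0.40623, O = 0.40623.
SiO2 (M=60.083): mol = 0.81804; Si = 0.81804, O = 1.63608.
ΣO = 2.45197; factor = 6/ΣO = 2.44701.
Fe apfu = 0.36872 × 2.44701 = 0.902.

0.902 Fe apfu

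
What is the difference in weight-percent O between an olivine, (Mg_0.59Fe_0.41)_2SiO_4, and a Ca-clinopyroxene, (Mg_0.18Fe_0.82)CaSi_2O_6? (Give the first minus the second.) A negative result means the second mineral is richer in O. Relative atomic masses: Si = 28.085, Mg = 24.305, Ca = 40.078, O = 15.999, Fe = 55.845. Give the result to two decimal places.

-1.18 percentage points

O in (Mg_0.59Fe_0.41)_2SiO_4: molar mass 166.554 g/mol; 4×15.999 = 63.996 g → 38.42 wt%.
O in (Mg_0.18Fe_0.82)CaSi_2O_6: molar mass 242.410 g/mol; 6×15.999 = 95.994 g → 39.60 wt%.
Difference = 38.42 − 39.60 = -1.18 percentage points.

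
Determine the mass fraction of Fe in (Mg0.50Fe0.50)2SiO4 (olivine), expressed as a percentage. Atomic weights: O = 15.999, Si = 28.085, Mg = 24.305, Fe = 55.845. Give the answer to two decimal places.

32.42 wt%

Formula mass = 1×24.305 + 1×55.845 + 1×28.085 + 4×15.999 = 172.231 g/mol, of which 55.845 g is Fe.
So Fe makes up 55.845/172.231 = 0.3242 of the mass, i.e. 32.42%.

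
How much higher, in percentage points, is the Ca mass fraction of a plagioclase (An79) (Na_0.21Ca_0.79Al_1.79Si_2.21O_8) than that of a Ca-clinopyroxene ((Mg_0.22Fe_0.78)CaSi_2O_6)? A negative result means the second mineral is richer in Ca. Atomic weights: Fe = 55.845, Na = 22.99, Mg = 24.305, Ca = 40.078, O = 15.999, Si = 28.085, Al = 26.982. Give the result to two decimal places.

Ca in Na_0.21Ca_0.79Al_1.79Si_2.21O_8: molar mass 274.847 g/mol; 0.79×40.078 = 31.662 g → 11.52 wt%.
Ca in (Mg_0.22Fe_0.78)CaSi_2O_6: molar mass 241.148 g/mol; 1×40.078 = 40.078 g → 16.62 wt%.
Difference = 11.52 − 16.62 = -5.10 percentage points.

-5.10 percentage points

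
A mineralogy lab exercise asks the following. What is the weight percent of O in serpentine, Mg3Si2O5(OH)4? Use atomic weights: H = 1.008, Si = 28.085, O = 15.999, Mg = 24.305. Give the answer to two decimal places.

51.96 wt%

Formula mass = 3×24.305 + 2×28.085 + 9×15.999 + 4×1.008 = 277.108 g/mol, of which 143.991 g is O.
So O makes up 143.991/277.108 = 0.5196 of the mass, i.e. 51.96%.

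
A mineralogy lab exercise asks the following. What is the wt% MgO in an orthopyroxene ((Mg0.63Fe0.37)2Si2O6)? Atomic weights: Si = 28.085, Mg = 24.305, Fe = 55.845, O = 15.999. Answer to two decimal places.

M((Mg0.63Fe0.37)2Si2O6) = 224.114 g/mol; M(MgO) = 40.304 g/mol.
Moles MgO per formula unit = 1.26 Mg ÷ 1 = 1.2600.
MgO fraction = (1.2600 × 40.304) / 224.114 = 50.783/224.114 = 0.2266.

22.66 wt%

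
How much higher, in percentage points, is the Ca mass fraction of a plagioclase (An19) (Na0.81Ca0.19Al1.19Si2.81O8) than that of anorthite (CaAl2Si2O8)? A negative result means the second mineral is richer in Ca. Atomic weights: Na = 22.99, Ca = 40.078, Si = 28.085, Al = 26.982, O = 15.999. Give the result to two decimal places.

-11.54 percentage points

First mineral: 7.615 g Ca in 265.256 g formula = 2.87 wt% Ca.
Second mineral: 40.078 g Ca in 278.204 g formula = 14.41 wt% Ca.
2.87% − 14.41% gives a difference of -11.54 percentage points.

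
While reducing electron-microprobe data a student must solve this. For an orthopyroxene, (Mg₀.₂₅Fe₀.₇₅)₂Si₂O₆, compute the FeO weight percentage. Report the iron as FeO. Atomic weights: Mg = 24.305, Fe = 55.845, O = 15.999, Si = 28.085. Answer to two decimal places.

Formula mass = 248.084 g/mol.
1.50 Fe → 1.5000 mol FeO per formula unit; M(FeO) = 71.844, so FeO mass = 107.766 g.
107.766/248.084 × 100 = 43.44 wt%.

43.44 wt%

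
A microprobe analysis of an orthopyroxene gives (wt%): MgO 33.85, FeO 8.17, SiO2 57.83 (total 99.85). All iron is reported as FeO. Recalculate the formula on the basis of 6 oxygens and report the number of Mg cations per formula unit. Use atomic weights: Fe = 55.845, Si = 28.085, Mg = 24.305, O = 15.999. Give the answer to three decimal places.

1.751 Mg apfu

MgO (M=40.304): mol = 0.83987; Mg = 0.83987, O = 0.83987.
FeO (M=71.844): mol = 0.11372; Fe = 0.11372, O = 0.11372.
SiO2 (M=60.083): mol = 0.96250; Si = 0.96250, O = 1.92500.
ΣO = 2.87859; factor = 6/ΣO = 2.08435.
Mg apfu = 0.83987 × 2.08435 = 1.751.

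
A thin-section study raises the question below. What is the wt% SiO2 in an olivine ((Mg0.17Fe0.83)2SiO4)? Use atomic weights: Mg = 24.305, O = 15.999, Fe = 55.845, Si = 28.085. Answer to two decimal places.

31.12 wt%

Molar mass of (Mg0.17Fe0.83)2SiO4 = 0.34*24.305 + 1.66*55.845 + 1*28.085 + 4*15.999 = 193.047 g/mol.
Each formula unit contains 1 Si, equivalent to 1/1 = 1.0000 mol SiO2.
M(SiO2) = 1×28.085 + 2×15.999 = 60.083 g/mol.
Mass of SiO2 per formula unit = 1.0000 × 60.083 = 60.083 g.
SiO2 wt% = 60.083 / 193.047 × 100 = 31.12%.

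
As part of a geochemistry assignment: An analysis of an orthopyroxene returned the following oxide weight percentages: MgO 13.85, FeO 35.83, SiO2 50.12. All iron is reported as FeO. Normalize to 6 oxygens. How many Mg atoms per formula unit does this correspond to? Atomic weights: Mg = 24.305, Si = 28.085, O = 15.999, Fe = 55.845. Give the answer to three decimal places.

MgO (M=40.304): mol = 0.34364; Mg = 0.34364, O = 0.34364.
FeO (M=71.844): mol = 0.49872; Fe = 0.49872, O = 0.49872.
SiO2 (M=60.083): mol = 0.83418; Si = 0.83418, O = 1.66836.
ΣO = 2.51072; factor = 6/ΣO = 2.38975.
Mg apfu = 0.34364 × 2.38975 = 0.821.

0.821 Mg apfu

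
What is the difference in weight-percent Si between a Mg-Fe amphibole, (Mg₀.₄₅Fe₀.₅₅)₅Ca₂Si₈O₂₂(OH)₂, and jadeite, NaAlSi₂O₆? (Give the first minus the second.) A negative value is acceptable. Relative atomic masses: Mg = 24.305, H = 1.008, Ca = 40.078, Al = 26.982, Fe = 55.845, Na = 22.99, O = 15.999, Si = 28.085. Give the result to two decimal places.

Si in (Mg₀.₄₅Fe₀.₅₅)₅Ca₂Si₈O₂₂(OH)₂: molar mass 899.088 g/mol; 8×28.085 = 224.680 g → 24.99 wt%.
Si in NaAlSi₂O₆: molar mass 202.136 g/mol; 2×28.085 = 56.170 g → 27.79 wt%.
Difference = 24.99 − 27.79 = -2.80 percentage points.

-2.80 percentage points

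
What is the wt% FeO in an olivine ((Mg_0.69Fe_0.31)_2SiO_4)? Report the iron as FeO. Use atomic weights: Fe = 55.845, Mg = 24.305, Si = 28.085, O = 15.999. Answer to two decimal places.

Formula mass = 160.246 g/mol.
0.62 Fe → 0.6200 mol FeO per formula unit; M(FeO) = 71.844, so FeO mass = 44.543 g.
44.543/160.246 × 100 = 27.80 wt%.

27.80 wt%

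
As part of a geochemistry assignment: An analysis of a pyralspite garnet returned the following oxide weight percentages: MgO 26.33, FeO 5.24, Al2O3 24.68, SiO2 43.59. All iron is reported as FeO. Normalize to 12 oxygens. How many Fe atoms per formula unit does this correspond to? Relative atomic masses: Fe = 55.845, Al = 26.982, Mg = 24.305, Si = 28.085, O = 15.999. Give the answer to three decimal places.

MgO: 26.33/40.304 = 0.65329 mol → 0.65329 mol Mg, 0.65329 mol O.
FeO: 5.24/71.844 = 0.07294 mol → 0.07294 mol Fe, 0.07294 mol O.
Al2O3: 24.68/101.961 = 0.24205 mol → 0.48410 mol Al, 0.72615 mol O.
SiO2: 43.59/60.083 = 0.72550 mol → 0.72550 mol Si, 1.45100 mol O.
Total oxygen = 2.90338 mol. Normalization factor = 12/2.90338 = 4.13311.
Fe per 12 O = 0.07294 × 4.13311 = 0.301.

0.301 Fe apfu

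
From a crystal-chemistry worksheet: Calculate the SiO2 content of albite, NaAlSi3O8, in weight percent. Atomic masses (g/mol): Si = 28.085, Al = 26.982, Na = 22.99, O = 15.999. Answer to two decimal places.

Molar mass of NaAlSi3O8 = 1×22.99 + 1×26.982 + 3×28.085 + 8×15.999 = 262.219 g/mol.
Each formula unit contains 3 Si, equivalent to 3/1 = 3.0000 mol SiO2.
M(SiO2) = 1×28.085 + 2×15.999 = 60.083 g/mol.
Mass of SiO2 per formula unit = 3.0000 × 60.083 = 180.249 g.
SiO2 wt% = 180.249 / 262.219 × 100 = 68.74%.

68.74 wt%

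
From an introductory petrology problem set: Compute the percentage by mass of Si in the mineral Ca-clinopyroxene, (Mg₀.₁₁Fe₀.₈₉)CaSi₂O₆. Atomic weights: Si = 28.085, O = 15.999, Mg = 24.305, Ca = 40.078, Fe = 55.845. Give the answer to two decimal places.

22.96 mass %

M((Mg₀.₁₁Fe₀.₈₉)CaSi₂O₆) = 244.618 g/mol.
Si contributes 2 × 28.085 = 56.170 g per mole.
56.170/244.618 = 0.2296 → 22.96%.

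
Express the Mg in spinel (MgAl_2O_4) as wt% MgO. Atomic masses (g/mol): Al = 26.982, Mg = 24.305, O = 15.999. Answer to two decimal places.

28.33 wt%

Molar mass of MgAl_2O_4 = 1·24.305 + 2·26.982 + 4·15.999 = 142.265 g/mol.
Each formula unit contains 1 Mg, equivalent to 1/1 = 1.0000 mol MgO.
M(MgO) = 1×24.305 + 1×15.999 = 40.304 g/mol.
Mass of MgO per formula unit = 1.0000 × 40.304 = 40.304 g.
MgO wt% = 40.304 / 142.265 × 100 = 28.33%.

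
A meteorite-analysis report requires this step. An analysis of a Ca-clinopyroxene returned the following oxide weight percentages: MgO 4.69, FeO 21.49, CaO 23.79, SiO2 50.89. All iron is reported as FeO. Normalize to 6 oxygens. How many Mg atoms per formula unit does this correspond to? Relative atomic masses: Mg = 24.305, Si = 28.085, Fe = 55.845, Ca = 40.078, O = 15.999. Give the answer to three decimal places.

0.276 Mg apfu

4.69 wt% MgO ÷ 40.304 g/mol = 0.11637 mol, giving 0.11637 Mg and 0.11637 O.
21.49 wt% FeO ÷ 71.844 g/mol = 0.29912 mol, giving 0.29912 Fe and 0.29912 O.
23.79 wt% CaO ÷ 56.077 g/mol = 0.42424 mol, giving 0.42424 Ca and 0.42424 O.
50.89 wt% SiO2 ÷ 60.083 g/mol = 0.84699 mol, giving 0.84699 Si and 1.69398 O.
Oxygen sums to 2.53371; scaling by 6/2.53371 = 2.36807 puts the formula on 6 O.
Mg: 0.11637 × 2.36807 = 0.276 atoms per formula unit.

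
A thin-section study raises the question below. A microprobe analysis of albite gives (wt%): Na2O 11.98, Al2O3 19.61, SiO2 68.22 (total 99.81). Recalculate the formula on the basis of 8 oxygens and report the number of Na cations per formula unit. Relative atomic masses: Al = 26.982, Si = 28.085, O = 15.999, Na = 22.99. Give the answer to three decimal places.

1.017 Na apfu

11.98 wt% Na2O ÷ 61.979 g/mol = 0.19329 mol, giving 0.38658 Na and 0.19329 O.
19.61 wt% Al2O3 ÷ 101.961 g/mol = 0.19233 mol, giving 0.38466 Al and 0.57699 O.
68.22 wt% SiO2 ÷ 60.083 g/mol = 1.13543 mol, giving 1.13543 Si and 2.27086 O.
Oxygen sums to 3.04114; scaling by 8/3.04114 = 2.63059 puts the formula on 8 O.
Na: 0.38658 × 2.63059 = 1.017 atoms per formula unit.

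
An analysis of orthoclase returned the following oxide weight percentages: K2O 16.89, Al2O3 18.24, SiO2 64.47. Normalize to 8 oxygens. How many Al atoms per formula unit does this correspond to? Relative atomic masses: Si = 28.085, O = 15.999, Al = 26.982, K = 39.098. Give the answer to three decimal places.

16.89 wt% K2O ÷ 94.195 g/mol = 0.17931 mol, giving 0.35862 K and 0.17931 O.
18.24 wt% Al2O3 ÷ 101.961 g/mol = 0.17889 mol, giving 0.35778 Al and 0.53667 O.
64.47 wt% SiO2 ÷ 60.083 g/mol = 1.07302 mol, giving 1.07302 Si and 2.14604 O.
Oxygen sums to 2.86202; scaling by 8/2.86202 = 2.79523 puts the formula on 8 O.
Al: 0.35778 × 2.79523 = 1.000 atoms per formula unit.

1.000 Al apfu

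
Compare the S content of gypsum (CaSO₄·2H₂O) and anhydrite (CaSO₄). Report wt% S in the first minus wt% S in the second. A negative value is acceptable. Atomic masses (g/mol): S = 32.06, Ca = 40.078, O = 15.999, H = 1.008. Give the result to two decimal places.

-4.93 percentage points

M(CaSO₄·2H₂O) = 172.164 g/mol, so wt% S = 32.060/172.164 × 100 = 18.62%.
M(CaSO₄) = 136.134 g/mol, so wt% S = 32.060/136.134 × 100 = 23.55%.
18.62 − 23.55 = -4.93 pp.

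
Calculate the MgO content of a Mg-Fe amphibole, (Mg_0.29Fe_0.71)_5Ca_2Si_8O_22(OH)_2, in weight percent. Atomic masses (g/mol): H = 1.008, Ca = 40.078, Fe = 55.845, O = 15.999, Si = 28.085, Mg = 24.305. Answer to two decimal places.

6.32 wt%

Molar mass of (Mg_0.29Fe_0.71)_5Ca_2Si_8O_22(OH)_2 = 1.45·24.305 + 3.55·55.845 + 2·40.078 + 8·28.085 + 24·15.999 + 2·1.008 = 924.320 g/mol.
Each formula unit contains 1.45 Mg, equivalent to 1.45/1 = 1.4500 mol MgO.
M(MgO) = 1×24.305 + 1×15.999 = 40.304 g/mol.
Mass of MgO per formula unit = 1.4500 × 40.304 = 58.441 g.
MgO wt% = 58.441 / 924.320 × 100 = 6.32%.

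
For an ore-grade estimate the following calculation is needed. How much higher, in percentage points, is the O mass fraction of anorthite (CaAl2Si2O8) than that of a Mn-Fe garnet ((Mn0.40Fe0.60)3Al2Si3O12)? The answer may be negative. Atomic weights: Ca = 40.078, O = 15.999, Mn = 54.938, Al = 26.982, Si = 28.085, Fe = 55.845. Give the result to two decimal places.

7.35 percentage points

First mineral: 127.992 g O in 278.204 g formula = 46.01 wt% O.
Second mineral: 191.988 g O in 496.654 g formula = 38.66 wt% O.
46.01% − 38.66% gives a difference of 7.35 percentage points.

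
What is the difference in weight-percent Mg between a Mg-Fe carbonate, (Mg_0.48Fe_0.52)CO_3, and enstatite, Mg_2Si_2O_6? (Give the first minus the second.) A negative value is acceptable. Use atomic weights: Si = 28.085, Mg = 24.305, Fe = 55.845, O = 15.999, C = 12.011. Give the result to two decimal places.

-12.63 percentage points

M((Mg_0.48Fe_0.52)CO_3) = 100.714 g/mol, so wt% Mg = 11.666/100.714 × 100 = 11.58%.
M(Mg_2Si_2O_6) = 200.774 g/mol, so wt% Mg = 48.610/200.774 × 100 = 24.21%.
11.58 − 24.21 = -12.63 pp.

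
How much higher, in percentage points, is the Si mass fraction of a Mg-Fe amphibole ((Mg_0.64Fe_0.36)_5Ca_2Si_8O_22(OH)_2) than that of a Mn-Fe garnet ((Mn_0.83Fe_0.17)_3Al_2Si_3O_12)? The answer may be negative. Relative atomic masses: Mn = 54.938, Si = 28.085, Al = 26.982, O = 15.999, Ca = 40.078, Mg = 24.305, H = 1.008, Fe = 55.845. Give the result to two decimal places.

Si in (Mg_0.64Fe_0.36)_5Ca_2Si_8O_22(OH)_2: molar mass 869.125 g/mol; 8×28.085 = 224.680 g → 25.85 wt%.
Si in (Mn_0.83Fe_0.17)_3Al_2Si_3O_12: molar mass 495.484 g/mol; 3×28.085 = 84.255 g → 17.00 wt%.
Difference = 25.85 − 17.00 = 8.85 percentage points.

8.85 percentage points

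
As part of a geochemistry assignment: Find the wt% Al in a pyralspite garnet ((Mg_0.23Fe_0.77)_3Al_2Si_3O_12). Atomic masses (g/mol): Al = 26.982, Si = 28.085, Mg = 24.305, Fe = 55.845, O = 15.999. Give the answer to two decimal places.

11.34 weight percent

M((Mg_0.23Fe_0.77)_3Al_2Si_3O_12) = 475.979 g/mol.
Al contributes 2 × 26.982 = 53.964 g per mole.
53.964/475.979 = 0.1134 → 11.34%.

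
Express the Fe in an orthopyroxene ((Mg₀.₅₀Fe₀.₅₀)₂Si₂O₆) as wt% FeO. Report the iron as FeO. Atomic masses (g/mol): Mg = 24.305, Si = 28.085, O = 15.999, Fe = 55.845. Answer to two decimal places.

Molar mass of (Mg₀.₅₀Fe₀.₅₀)₂Si₂O₆ = 1×24.305 + 1×55.845 + 2×28.085 + 6×15.999 = 232.314 g/mol.
Each formula unit contains 1 Fe, equivalent to 1/1 = 1.0000 mol FeO.
M(FeO) = 1×55.845 + 1×15.999 = 71.844 g/mol.
Mass of FeO per formula unit = 1.0000 × 71.844 = 71.844 g.
FeO wt% = 71.844 / 232.314 × 100 = 30.93%.

30.93 wt%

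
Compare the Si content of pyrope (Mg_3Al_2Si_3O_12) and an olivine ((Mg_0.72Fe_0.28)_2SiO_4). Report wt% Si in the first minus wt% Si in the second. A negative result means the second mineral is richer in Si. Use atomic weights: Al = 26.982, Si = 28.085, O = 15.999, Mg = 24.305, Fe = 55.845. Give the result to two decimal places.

First mineral: 84.255 g Si in 403.122 g formula = 20.90 wt% Si.
Second mineral: 28.085 g Si in 158.353 g formula = 17.74 wt% Si.
20.90% − 17.74% gives a difference of 3.16 percentage points.

3.16 percentage points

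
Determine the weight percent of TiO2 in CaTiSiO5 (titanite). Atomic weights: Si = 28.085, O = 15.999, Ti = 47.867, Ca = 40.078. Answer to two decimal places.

40.74 wt%

Formula mass = 196.025 g/mol.
1 Ti → 1.0000 mol TiO2 per formula unit; M(TiO2) = 79.865, so TiO2 mass = 79.865 g.
79.865/196.025 × 100 = 40.74 wt%.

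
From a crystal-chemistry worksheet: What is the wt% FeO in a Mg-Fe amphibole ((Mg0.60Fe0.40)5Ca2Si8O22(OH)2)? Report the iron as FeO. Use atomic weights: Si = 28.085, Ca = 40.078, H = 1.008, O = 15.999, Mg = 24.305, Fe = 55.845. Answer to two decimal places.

M((Mg0.60Fe0.40)5Ca2Si8O22(OH)2) = 875.433 g/mol; M(FeO) = 71.844 g/mol.
Moles FeO per formula unit = 2 Fe ÷ 1 = 2.0000.
FeO fraction = (2.0000 × 71.844) / 875.433 = 143.688/875.433 = 0.1641.

16.41 wt%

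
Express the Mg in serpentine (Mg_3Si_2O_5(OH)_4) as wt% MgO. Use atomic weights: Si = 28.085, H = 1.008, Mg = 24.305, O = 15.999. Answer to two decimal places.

43.63 wt%

M(Mg_3Si_2O_5(OH)_4) = 277.108 g/mol; M(MgO) = 40.304 g/mol.
Moles MgO per formula unit = 3 Mg ÷ 1 = 3.0000.
MgO fraction = (3.0000 × 40.304) / 277.108 = 120.912/277.108 = 0.4363.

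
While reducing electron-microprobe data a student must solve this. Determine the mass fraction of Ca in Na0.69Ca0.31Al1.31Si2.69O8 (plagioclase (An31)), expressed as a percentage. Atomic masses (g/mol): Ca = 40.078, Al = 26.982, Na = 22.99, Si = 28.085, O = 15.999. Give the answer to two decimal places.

Formula mass = 0.69*22.99 + 0.31*40.078 + 1.31*26.982 + 2.69*28.085 + 8*15.999 = 267.174 g/mol, of which 12.424 g is Ca.
So Ca makes up 12.424/267.174 = 0.0465 of the mass, i.e. 4.65%.

4.65 mass %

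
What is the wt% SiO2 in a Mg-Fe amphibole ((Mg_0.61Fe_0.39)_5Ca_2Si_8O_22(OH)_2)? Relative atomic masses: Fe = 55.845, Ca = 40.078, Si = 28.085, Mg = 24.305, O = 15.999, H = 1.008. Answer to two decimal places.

Formula mass = 873.856 g/mol.
8 Si → 8.0000 mol SiO2 per formula unit; M(SiO2) = 60.083, so SiO2 mass = 480.664 g.
480.664/873.856 × 100 = 55.00 wt%.

55.00 wt%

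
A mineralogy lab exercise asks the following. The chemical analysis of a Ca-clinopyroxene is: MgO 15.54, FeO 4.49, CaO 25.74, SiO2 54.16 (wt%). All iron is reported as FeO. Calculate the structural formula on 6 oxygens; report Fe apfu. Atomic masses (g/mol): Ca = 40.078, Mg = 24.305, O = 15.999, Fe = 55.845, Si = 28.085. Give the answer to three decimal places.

0.138 Fe apfu

MgO: 15.54/40.304 = 0.38557 mol → 0.38557 mol Mg, 0.38557 mol O.
FeO: 4.49/71.844 = 0.06250 mol → 0.06250 mol Fe, 0.06250 mol O.
CaO: 25.74/56.077 = 0.45901 mol → 0.45901 mol Ca, 0.45901 mol O.
SiO2: 54.16/60.083 = 0.90142 mol → 0.90142 mol Si, 1.80284 mol O.
Total oxygen = 2.70992 mol. Normalization factor = 6/2.70992 = 2.21409.
Fe per 6 O = 0.06250 × 2.21409 = 0.138.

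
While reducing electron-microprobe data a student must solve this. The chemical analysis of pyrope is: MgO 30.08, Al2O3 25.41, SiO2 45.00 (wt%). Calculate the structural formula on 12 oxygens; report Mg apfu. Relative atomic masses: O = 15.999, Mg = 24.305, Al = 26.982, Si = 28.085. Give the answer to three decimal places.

2.993 Mg apfu

30.08 wt% MgO ÷ 40.304 g/mol = 0.74633 mol, giving 0.74633 Mg and 0.74633 O.
25.41 wt% Al2O3 ÷ 101.961 g/mol = 0.24921 mol, giving 0.49842 Al and 0.74763 O.
45.00 wt% SiO2 ÷ 60.083 g/mol = 0.74896 mol, giving 0.74896 Si and 1.49792 O.
Oxygen sums to 2.99188; scaling by 12/2.99188 = 4.01086 puts the formula on 12 O.
Mg: 0.74633 × 4.01086 = 2.993 atoms per formula unit.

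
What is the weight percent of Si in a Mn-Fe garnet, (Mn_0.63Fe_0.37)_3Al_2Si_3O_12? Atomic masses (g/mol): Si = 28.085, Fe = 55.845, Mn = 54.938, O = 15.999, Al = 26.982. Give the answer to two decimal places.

Formula mass = 1.89*54.938 + 1.11*55.845 + 2*26.982 + 3*28.085 + 12*15.999 = 496.028 g/mol, of which 84.255 g is Si.
So Si makes up 84.255/496.028 = 0.1699 of the mass, i.e. 16.99%.

16.99 mass %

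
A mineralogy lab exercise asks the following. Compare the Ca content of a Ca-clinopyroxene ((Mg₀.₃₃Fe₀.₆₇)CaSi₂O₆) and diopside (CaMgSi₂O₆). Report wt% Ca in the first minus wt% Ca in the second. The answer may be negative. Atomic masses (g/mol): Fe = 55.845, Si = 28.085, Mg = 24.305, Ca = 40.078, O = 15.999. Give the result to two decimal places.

-1.65 percentage points

First mineral: 40.078 g Ca in 237.679 g formula = 16.86 wt% Ca.
Second mineral: 40.078 g Ca in 216.547 g formula = 18.51 wt% Ca.
16.86% − 18.51% gives a difference of -1.65 percentage points.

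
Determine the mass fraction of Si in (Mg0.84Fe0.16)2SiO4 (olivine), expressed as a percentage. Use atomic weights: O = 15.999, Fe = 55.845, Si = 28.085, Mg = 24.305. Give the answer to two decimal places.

18.63 mass %

Molar mass of (Mg0.84Fe0.16)2SiO4: 1.68*24.305 + 0.32*55.845 + 1*28.085 + 4*15.999 = 150.784 g/mol.
Mass of Si per formula unit: 1 × 28.085 = 28.085 g.
Weight fraction Si = 28.085 / 150.784 = 0.1863.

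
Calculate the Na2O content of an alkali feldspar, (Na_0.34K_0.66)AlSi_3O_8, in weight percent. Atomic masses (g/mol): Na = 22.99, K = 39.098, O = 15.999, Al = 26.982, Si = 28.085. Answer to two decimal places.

Formula mass = 272.850 g/mol.
0.34 Na → 0.1700 mol Na2O per formula unit; M(Na2O) = 61.979, so Na2O mass = 10.536 g.
10.536/272.850 × 100 = 3.86 wt%.

3.86 wt%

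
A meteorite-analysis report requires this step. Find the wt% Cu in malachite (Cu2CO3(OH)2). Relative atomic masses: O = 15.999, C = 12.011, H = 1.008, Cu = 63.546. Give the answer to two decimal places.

Formula mass = 2·63.546 + 1·12.011 + 5·15.999 + 2·1.008 = 221.114 g/mol, of which 127.092 g is Cu.
So Cu makes up 127.092/221.114 = 0.5748 of the mass, i.e. 57.48%.

57.48 weight percent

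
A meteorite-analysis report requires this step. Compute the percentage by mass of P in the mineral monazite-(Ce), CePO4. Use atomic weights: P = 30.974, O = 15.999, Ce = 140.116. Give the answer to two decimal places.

Molar mass of CePO4: 1×140.116 + 1×30.974 + 4×15.999 = 235.086 g/mol.
Mass of P per formula unit: 1 × 30.974 = 30.974 g.
Weight fraction P = 30.974 / 235.086 = 0.1318.

13.18 wt%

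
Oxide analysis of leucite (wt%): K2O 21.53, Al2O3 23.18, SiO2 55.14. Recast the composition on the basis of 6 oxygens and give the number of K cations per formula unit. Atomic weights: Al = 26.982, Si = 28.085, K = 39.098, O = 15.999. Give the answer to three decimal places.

K2O: 21.53/94.195 = 0.22857 mol → 0.45714 mol K, 0.22857 mol O.
Al2O3: 23.18/101.961 = 0.22734 mol → 0.45468 mol Al, 0.68202 mol O.
SiO2: 55.14/60.083 = 0.91773 mol → 0.91773 mol Si, 1.83546 mol O.
Total oxygen = 2.74605 mol. Normalization factor = 6/2.74605 = 2.18496.
K per 6 O = 0.45714 × 2.18496 = 0.999.

0.999 K apfu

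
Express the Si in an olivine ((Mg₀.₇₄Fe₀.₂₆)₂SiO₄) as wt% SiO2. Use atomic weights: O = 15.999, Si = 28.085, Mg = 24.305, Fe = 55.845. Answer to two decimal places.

38.25 wt%

M((Mg₀.₇₄Fe₀.₂₆)₂SiO₄) = 157.092 g/mol; M(SiO2) = 60.083 g/mol.
Moles SiO2 per formula unit = 1 Si ÷ 1 = 1.0000.
SiO2 fraction = (1.0000 × 60.083) / 157.092 = 60.083/157.092 = 0.3825.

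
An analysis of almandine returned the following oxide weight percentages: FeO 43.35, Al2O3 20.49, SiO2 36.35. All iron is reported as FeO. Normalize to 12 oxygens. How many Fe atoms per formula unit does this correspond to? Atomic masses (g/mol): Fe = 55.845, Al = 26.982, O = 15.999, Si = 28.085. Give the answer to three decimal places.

FeO: 43.35/71.844 = 0.60339 mol → 0.60339 mol Fe, 0.60339 mol O.
Al2O3: 20.49/101.961 = 0.20096 mol → 0.40192 mol Al, 0.60288 mol O.
SiO2: 36.35/60.083 = 0.60500 mol → 0.60500 mol Si, 1.21000 mol O.
Total oxygen = 2.41627 mol. Normalization factor = 12/2.41627 = 4.96633.
Fe per 12 O = 0.60339 × 4.96633 = 2.997.

2.997 Fe apfu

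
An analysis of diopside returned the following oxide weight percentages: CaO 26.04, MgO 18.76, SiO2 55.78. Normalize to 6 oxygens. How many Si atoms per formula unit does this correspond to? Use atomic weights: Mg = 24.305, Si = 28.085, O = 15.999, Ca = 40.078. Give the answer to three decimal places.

1.999 Si apfu

CaO: 26.04/56.077 = 0.46436 mol → 0.46436 mol Ca, 0.46436 mol O.
MgO: 18.76/40.304 = 0.46546 mol → 0.46546 mol Mg, 0.46546 mol O.
SiO2: 55.78/60.083 = 0.92838 mol → 0.92838 mol Si, 1.85676 mol O.
Total oxygen = 2.78658 mol. Normalization factor = 6/2.78658 = 2.15318.
Si per 6 O = 0.92838 × 2.15318 = 1.999.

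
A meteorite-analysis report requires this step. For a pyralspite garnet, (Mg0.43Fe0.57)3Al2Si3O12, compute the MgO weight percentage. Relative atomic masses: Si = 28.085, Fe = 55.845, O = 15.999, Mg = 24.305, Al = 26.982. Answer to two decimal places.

11.38 wt%

Molar mass of (Mg0.43Fe0.57)3Al2Si3O12 = 1.29*24.305 + 1.71*55.845 + 2*26.982 + 3*28.085 + 12*15.999 = 457.055 g/mol.
Each formula unit contains 1.29 Mg, equivalent to 1.29/1 = 1.2900 mol MgO.
M(MgO) = 1×24.305 + 1×15.999 = 40.304 g/mol.
Mass of MgO per formula unit = 1.2900 × 40.304 = 51.992 g.
MgO wt% = 51.992 / 457.055 × 100 = 11.38%.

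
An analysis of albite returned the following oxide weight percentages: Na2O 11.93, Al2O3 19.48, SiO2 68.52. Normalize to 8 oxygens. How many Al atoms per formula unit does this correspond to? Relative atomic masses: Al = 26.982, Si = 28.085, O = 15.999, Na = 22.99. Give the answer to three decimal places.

Na2O: 11.93/61.979 = 0.19248 mol → 0.38496 mol Na, 0.19248 mol O.
Al2O3: 19.48/101.961 = 0.19105 mol → 0.38210 mol Al, 0.57315 mol O.
SiO2: 68.52/60.083 = 1.14042 mol → 1.14042 mol Si, 2.28084 mol O.
Total oxygen = 3.04647 mol. Normalization factor = 8/3.04647 = 2.62599.
Al per 8 O = 0.38210 × 2.62599 = 1.003.

1.003 Al apfu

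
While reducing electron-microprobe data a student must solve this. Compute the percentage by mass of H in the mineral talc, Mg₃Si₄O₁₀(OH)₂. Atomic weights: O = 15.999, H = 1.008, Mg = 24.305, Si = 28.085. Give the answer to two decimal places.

0.53 wt%

Formula mass = 3·24.305 + 4·28.085 + 12·15.999 + 2·1.008 = 379.259 g/mol, of which 2.016 g is H.
So H makes up 2.016/379.259 = 0.0053 of the mass, i.e. 0.53%.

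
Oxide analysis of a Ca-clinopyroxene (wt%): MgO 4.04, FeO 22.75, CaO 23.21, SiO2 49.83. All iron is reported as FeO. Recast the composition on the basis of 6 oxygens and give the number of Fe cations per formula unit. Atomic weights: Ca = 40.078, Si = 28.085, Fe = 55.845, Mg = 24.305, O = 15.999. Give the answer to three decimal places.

0.763 Fe apfu

4.04 wt% MgO ÷ 40.304 g/mol = 0.10024 mol, giving 0.10024 Mg and 0.10024 O.
22.75 wt% FeO ÷ 71.844 g/mol = 0.31666 mol, giving 0.31666 Fe and 0.31666 O.
23.21 wt% CaO ÷ 56.077 g/mol = 0.41390 mol, giving 0.41390 Ca and 0.41390 O.
49.83 wt% SiO2 ÷ 60.083 g/mol = 0.82935 mol, giving 0.82935 Si and 1.65870 O.
Oxygen sums to 2.48950; scaling by 6/2.48950 = 2.41012 puts the formula on 6 O.
Fe: 0.31666 × 2.41012 = 0.763 atoms per formula unit.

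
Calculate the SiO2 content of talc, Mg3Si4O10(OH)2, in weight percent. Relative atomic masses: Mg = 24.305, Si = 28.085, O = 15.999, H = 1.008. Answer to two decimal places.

63.37 wt%

Formula mass = 379.259 g/mol.
4 Si → 4.0000 mol SiO2 per formula unit; M(SiO2) = 60.083, so SiO2 mass = 240.332 g.
240.332/379.259 × 100 = 63.37 wt%.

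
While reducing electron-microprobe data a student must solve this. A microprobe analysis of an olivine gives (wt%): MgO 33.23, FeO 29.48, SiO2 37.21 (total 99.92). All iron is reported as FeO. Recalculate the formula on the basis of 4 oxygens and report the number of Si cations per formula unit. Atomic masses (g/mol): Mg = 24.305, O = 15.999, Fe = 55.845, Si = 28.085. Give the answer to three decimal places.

33.23 wt% MgO ÷ 40.304 g/mol = 0.82448 mol, giving 0.82448 Mg and 0.82448 O.
29.48 wt% FeO ÷ 71.844 g/mol = 0.41033 mol, giving 0.41033 Fe and 0.41033 O.
37.21 wt% SiO2 ÷ 60.083 g/mol = 0.61931 mol, giving 0.61931 Si and 1.23862 O.
Oxygen sums to 2.47343; scaling by 4/2.47343 = 1.61719 puts the formula on 4 O.
Si: 0.61931 × 1.61719 = 1.002 atoms per formula unit.

1.002 Si apfu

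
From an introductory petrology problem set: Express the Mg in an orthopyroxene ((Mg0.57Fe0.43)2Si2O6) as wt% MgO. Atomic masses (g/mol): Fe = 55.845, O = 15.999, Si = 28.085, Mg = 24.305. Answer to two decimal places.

M((Mg0.57Fe0.43)2Si2O6) = 227.898 g/mol; M(MgO) = 40.304 g/mol.
Moles MgO per formula unit = 1.14 Mg ÷ 1 = 1.1400.
MgO fraction = (1.1400 × 40.304) / 227.898 = 45.947/227.898 = 0.2016.

20.16 wt%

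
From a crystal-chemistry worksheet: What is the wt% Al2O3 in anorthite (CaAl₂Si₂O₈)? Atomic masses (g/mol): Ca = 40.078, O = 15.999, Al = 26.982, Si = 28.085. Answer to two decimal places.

M(CaAl₂Si₂O₈) = 278.204 g/mol; M(Al2O3) = 101.961 g/mol.
Moles Al2O3 per formula unit = 2 Al ÷ 2 = 1.0000.
Al2O3 fraction = (1.0000 × 101.961) / 278.204 = 101.961/278.204 = 0.3665.

36.65 wt%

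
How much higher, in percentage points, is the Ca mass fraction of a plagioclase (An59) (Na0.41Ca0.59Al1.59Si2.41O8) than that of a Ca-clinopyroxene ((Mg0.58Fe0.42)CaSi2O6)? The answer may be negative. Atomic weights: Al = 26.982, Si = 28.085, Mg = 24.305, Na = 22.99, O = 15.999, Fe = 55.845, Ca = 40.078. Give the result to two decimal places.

Ca in Na0.41Ca0.59Al1.59Si2.41O8: molar mass 271.650 g/mol; 0.59×40.078 = 23.646 g → 8.70 wt%.
Ca in (Mg0.58Fe0.42)CaSi2O6: molar mass 229.794 g/mol; 1×40.078 = 40.078 g → 17.44 wt%.
Difference = 8.70 − 17.44 = -8.74 percentage points.

-8.74 percentage points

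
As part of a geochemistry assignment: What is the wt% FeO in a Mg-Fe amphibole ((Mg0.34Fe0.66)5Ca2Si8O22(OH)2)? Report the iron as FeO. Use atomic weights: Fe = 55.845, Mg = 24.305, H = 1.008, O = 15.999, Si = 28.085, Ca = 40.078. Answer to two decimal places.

M((Mg0.34Fe0.66)5Ca2Si8O22(OH)2) = 916.435 g/mol; M(FeO) = 71.844 g/mol.
Moles FeO per formula unit = 3.30 Fe ÷ 1 = 3.3000.
FeO fraction = (3.3000 × 71.844) / 916.435 = 237.085/916.435 = 0.2587.

25.87 wt%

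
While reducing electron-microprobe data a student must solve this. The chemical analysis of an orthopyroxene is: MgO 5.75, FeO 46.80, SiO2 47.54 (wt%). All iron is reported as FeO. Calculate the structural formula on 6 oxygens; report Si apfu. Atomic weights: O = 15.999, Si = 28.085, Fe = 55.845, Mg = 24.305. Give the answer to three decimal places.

MgO: 5.75/40.304 = 0.14267 mol → 0.14267 mol Mg, 0.14267 mol O.
FeO: 46.80/71.844 = 0.65141 mol → 0.65141 mol Fe, 0.65141 mol O.
SiO2: 47.54/60.083 = 0.79124 mol → 0.79124 mol Si, 1.58248 mol O.
Total oxygen = 2.37656 mol. Normalization factor = 6/2.37656 = 2.52466.
Si per 6 O = 0.79124 × 2.52466 = 1.998.

1.998 Si apfu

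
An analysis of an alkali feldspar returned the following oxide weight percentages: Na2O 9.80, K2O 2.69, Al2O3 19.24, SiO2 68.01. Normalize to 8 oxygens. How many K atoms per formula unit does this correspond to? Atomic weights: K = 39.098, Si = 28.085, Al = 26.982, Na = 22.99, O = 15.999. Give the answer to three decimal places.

9.80 wt% Na2O ÷ 61.979 g/mol = 0.15812 mol, giving 0.31624 Na and 0.15812 O.
2.69 wt% K2O ÷ 94.195 g/mol = 0.02856 mol, giving 0.05712 K and 0.02856 O.
19.24 wt% Al2O3 ÷ 101.961 g/mol = 0.18870 mol, giving 0.37740 Al and 0.56610 O.
68.01 wt% SiO2 ÷ 60.083 g/mol = 1.13193 mol, giving 1.13193 Si and 2.26386 O.
Oxygen sums to 3.01664; scaling by 8/3.01664 = 2.65196 puts the formula on 8 O.
K: 0.05712 × 2.65196 = 0.151 atoms per formula unit.

0.151 K apfu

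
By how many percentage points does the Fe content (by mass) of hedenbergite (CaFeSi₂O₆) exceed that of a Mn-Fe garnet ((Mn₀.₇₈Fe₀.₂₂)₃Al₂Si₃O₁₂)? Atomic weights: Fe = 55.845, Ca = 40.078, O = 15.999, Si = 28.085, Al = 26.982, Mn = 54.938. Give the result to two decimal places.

First mineral: 55.845 g Fe in 248.087 g formula = 22.51 wt% Fe.
Second mineral: 36.858 g Fe in 495.620 g formula = 7.44 wt% Fe.
22.51% − 7.44% gives a difference of 15.07 percentage points.

15.07 percentage points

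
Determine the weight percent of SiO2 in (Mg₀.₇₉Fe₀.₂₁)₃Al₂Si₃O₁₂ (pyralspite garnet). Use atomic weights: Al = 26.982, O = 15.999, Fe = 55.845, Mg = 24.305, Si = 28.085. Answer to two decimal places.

M((Mg₀.₇₉Fe₀.₂₁)₃Al₂Si₃O₁₂) = 422.992 g/mol; M(SiO2) = 60.083 g/mol.
Moles SiO2 per formula unit = 3 Si ÷ 1 = 3.0000.
SiO2 fraction = (3.0000 × 60.083) / 422.992 = 180.249/422.992 = 0.4261.

42.61 wt%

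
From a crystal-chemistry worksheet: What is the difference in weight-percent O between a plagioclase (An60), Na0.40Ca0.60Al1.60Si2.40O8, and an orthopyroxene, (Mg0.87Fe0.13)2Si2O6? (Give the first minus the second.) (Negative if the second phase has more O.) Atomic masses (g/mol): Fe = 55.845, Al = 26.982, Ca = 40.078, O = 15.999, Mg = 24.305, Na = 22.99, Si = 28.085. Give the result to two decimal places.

1.15 percentage points

O in Na0.40Ca0.60Al1.60Si2.40O8: molar mass 271.810 g/mol; 8×15.999 = 127.992 g → 47.09 wt%.
O in (Mg0.87Fe0.13)2Si2O6: molar mass 208.974 g/mol; 6×15.999 = 95.994 g → 45.94 wt%.
Difference = 47.09 − 45.94 = 1.15 percentage points.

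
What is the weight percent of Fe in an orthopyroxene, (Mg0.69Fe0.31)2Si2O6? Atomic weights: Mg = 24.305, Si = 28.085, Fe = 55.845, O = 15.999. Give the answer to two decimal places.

15.71 mass %

M((Mg0.69Fe0.31)2Si2O6) = 220.329 g/mol.
Fe contributes 0.62 × 55.845 = 34.624 g per mole.
34.624/220.329 = 0.1571 → 15.71%.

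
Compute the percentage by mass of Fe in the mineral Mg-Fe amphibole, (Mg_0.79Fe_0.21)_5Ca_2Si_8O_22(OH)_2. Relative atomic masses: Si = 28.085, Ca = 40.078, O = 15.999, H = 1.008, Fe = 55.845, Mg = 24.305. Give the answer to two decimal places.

Molar mass of (Mg_0.79Fe_0.21)_5Ca_2Si_8O_22(OH)_2: 3.95*24.305 + 1.05*55.845 + 2*40.078 + 8*28.085 + 24*15.999 + 2*1.008 = 845.470 g/mol.
Mass of Fe per formula unit: 1.05 × 55.845 = 58.637 g.
Weight fraction Fe = 58.637 / 845.470 = 0.0694.

6.94 weight percent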